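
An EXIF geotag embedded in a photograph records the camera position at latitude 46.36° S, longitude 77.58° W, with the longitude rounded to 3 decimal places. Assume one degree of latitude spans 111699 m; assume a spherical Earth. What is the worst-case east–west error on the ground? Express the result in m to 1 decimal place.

Rounding to 3 decimal places leaves the longitude within ±0.0005° of the true value.
Parallels shrink by cos φ, so at 46.36° a degree of longitude is 111699 × 0.6901 ≈ 77086.3 m.
Maximum E–W displacement: 0.0005 × 77086.3 = 38.5431 m.

38.5 m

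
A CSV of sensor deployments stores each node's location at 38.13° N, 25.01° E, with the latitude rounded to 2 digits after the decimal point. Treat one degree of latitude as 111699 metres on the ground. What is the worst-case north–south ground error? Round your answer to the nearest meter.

Rounding to 2 decimal places leaves the latitude within ±0.005° of the true value.
North–south distance: 0.005° × 111699 m/° = 558.495 m.

558 meters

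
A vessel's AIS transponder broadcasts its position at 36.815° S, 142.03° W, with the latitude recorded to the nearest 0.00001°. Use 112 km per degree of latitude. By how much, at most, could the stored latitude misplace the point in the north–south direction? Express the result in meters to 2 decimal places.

Rounding to 5 decimal places leaves the latitude within ±5e-06° of the true value.
Along the meridian that is 5e-06° × 112000 m/° = 0.56 m.

0.56 meters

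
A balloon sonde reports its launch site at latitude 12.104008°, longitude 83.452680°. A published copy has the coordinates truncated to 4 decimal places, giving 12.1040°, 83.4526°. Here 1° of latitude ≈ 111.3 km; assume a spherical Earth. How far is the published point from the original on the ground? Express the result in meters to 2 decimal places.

8.75 meters

Δlat = 12.104008 − 12.1040 = +0.000008°; Δlon = 83.452680 − 83.4526 = +0.000080°.
North–south shift: 0.000008 × 111300 = 0.8904 m.
E–W at 12.104°: 0.000080° × 111300 × cos 12.104° = 0.000080 × 111300 × 0.9778 ≈ 8.70605 m.
Distance: √(0.8904² + 8.70605²) ≈ 8.75147 m.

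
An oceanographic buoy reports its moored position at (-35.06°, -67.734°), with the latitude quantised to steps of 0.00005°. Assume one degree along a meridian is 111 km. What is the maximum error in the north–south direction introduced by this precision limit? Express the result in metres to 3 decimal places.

With a 0.00005° grid the true value lies within half a step, ±0.00005°/2 = ±2.5e-05°, of the stored one.
Along the meridian that is 2.5e-05° × 111000 m/° = 2.775 m.

2.775 metres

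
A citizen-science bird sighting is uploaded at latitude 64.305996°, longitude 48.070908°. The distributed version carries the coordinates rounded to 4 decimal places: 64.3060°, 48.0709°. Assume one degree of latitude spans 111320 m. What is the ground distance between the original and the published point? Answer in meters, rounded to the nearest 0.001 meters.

The latitude changed by -0.000004° and the longitude by +0.000008°.
North–south shift: -0.000004 × 111320 = -0.44528 m.
E–W at 64.306°: 0.000008° × 111320 × cos 64.306° = 0.000008 × 111320 × 0.4336 ≈ 0.386115 m.
Combined displacement = (0.44528² + 0.386115²)^½ ≈ 0.589372 m.

0.589 meters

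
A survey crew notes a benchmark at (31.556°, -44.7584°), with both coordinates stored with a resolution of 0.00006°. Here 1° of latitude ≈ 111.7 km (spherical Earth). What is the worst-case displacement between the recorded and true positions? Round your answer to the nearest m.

With a 0.00006° grid the true value lies within half a step, ±0.00006°/2 = ±3e-05°, of the stored one.
Latitude error → 3e-05 × 111700 = 3.351 m along the meridian.
E–W at 31.556°: 3e-05° × 111700 × cos 31.556° = 3e-05 × 111700 × 0.8521 ≈ 2.85548 m.
The two errors are perpendicular, so the maximum displacement is √(3.351² + 2.85548²) ≈ 4.40261 m.

4 m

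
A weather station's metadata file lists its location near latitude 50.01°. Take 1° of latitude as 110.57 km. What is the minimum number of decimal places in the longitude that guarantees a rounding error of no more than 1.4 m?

5 decimal places

At 50.01° one degree of longitude covers 110570 × cos 50.01° ≈ 110570 × 0.6427 ≈ 71058.2 m.
N decimal places → at most half a unit in the last place, 0.5 × 10⁻ᴺ° = 71058.2/2 × 10⁻ᴺ m.
Setting 35529.1 × 10⁻ᴺ ≤ 1.4 gives 10ᴺ ≥ 2.538e+04, i.e. N ≥ 4.40.
So 5 decimal places suffice (0.355 m); 4 would allow up to 3.55 m.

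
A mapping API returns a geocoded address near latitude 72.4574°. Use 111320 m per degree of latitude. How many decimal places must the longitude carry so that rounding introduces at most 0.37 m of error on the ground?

At 72.4574° one degree of longitude covers 111320 × cos 72.4574° ≈ 111320 × 0.3014 ≈ 33553.5 m.
With N decimal places the half-ulp bound is 0.5·10⁻ᴺ°, or 0.5·10⁻ᴺ × 33553.5 m on the ground.
Need 0.5 × 33553.5 × 10⁻ᴺ ≤ 0.37 → 10⁻ᴺ ≤ 2.205e-05, so N ≥ 4.66.
At 4 places the error can reach 1.68 m, but 5 places keeps it to 0.168 m.

5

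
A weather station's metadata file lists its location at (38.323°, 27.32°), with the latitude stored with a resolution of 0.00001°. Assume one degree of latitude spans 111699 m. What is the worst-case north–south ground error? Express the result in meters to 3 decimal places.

0.558 meters

With a 0.00001° grid the true value lies within half a step, ±0.00001°/2 = ±5e-06°, of the stored one.
Along the meridian that is 5e-06° × 111699 m/° = 0.558495 m.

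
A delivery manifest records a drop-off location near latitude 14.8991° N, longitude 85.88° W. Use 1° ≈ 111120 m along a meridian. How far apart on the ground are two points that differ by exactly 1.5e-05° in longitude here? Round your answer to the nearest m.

2 m

1.5e-05° of longitude at 14.8991° is 1.5e-05 × 111120 × cos 14.8991° ≈ 1.5e-05 × 107384 = 1.61076 m.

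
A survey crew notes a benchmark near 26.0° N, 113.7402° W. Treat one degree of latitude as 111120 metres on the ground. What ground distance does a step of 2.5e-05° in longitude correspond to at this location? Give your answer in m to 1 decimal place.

At 26° a degree of longitude is 111120 × cos 26° ≈ 99874 m, so 2.5e-05° corresponds to 2.49685 m.

2.5 m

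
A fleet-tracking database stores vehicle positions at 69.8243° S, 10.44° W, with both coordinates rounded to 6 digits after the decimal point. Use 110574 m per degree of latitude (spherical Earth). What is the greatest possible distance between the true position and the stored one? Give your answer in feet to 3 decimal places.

0.192 feet

Rounding to 6 decimal places leaves each coordinate within ±5e-07° of the true value.
North–south component: 5e-07° × 110574 = 0.055287 m.
East–west component at 69.8243°: 5e-07° × 110574 × cos 69.8243° ≈ 5e-07 × 38137 ≈ 0.0190685 m.
Combining orthogonally: (0.055287² + 0.0190685²)^½ ≈ 0.058483 m.
In feet: 0.058483 m ÷ 0.3048 ≈ 0.19187 ft.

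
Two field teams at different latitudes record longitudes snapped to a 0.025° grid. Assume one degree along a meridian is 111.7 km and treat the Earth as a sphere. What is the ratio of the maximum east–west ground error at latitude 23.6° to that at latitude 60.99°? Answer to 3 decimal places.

1.890

With a 0.025° grid the true value lies within half a step, ±0.025°/2 = ±0.0125°, of the stored one.
Error at 23.6° = 0.0125° × 111700 × cos 23.6° ≈ 1396.2 × 0.9164 = 1279.5 m.
At 60.99°: 0.0125° × 111700 × cos 60.99° = 0.0125 × 111700 × 0.4850 ≈ 677.13 m.
The ratio reduces to cos 23.6° / cos 60.99° = 0.9164/0.4850 ≈ 1.8896.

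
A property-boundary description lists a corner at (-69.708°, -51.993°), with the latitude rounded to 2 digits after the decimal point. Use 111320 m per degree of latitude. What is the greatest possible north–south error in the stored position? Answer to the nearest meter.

Rounding to 2 decimal places leaves the latitude within ±0.005° of the true value.
North–south distance: 0.005° × 111320 m/° = 556.6 m.

557 meters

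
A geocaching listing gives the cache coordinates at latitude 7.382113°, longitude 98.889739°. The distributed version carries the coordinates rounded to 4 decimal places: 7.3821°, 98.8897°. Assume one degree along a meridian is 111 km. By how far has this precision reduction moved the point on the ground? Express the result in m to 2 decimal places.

Δlat = 7.382113 − 7.3821 = +0.000013°; Δlon = 98.889739 − 98.8897 = +0.000039°.
North–south shift: 0.000013 × 111000 = 1.443 m.
E–W at 7.3821°: 0.000039° × 111000 × cos 7.3821° = 0.000039 × 111000 × 0.9917 ≈ 4.29312 m.
Hypotenuse of the two orthogonal shifts: √(1.443² + 4.29312²) = 4.52914 m.

4.53 m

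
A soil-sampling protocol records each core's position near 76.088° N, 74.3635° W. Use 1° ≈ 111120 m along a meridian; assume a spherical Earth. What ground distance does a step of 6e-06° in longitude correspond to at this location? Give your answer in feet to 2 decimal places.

6e-06° of longitude at 76.088° is 6e-06 × 111120 × cos 76.088° ≈ 6e-06 × 26716.7 = 0.1603 m.
Converting: 0.1603 m × 3.2808 ft/m ≈ 0.52592 ft.

0.53 feet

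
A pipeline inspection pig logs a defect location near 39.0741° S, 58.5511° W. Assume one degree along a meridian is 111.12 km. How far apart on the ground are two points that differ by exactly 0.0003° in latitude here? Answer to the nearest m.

Along a meridian 0.0003° is 0.0003 × 111120 = 33.336 m.

33 m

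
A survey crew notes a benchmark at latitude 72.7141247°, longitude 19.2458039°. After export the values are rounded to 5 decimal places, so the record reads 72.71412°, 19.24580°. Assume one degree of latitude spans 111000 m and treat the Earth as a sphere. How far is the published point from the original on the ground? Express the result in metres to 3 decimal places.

0.537 metres

Δlat = 72.7141247 − 72.71412 = +0.0000047°; Δlon = 19.2458039 − 19.24580 = +0.0000039°.
N–S: 0.0000047° × 111000 m/° = 0.5217 m.
E–W at 72.7141°: 0.0000039° × 111000 × cos 72.7141° = 0.0000039 × 111000 × 0.2971 ≈ 0.128632 m.
Hypotenuse of the two orthogonal shifts: √(0.5217² + 0.128632²) = 0.537324 m.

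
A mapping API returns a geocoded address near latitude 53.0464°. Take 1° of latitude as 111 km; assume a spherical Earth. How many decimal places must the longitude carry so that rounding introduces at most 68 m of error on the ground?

3

At 53.0464° one degree of longitude covers 111000 × cos 53.0464° ≈ 111000 × 0.6012 ≈ 66729.7 m.
With N decimal places the half-ulp bound is 0.5·10⁻ᴺ°, or 0.5·10⁻ᴺ × 66729.7 m on the ground.
Need 0.5 × 66729.7 × 10⁻ᴺ ≤ 68 → 10⁻ᴺ ≤ 2.038e-03, so N ≥ 2.69.
At 2 places the error can reach 334 m, but 3 places keeps it to 33.4 m.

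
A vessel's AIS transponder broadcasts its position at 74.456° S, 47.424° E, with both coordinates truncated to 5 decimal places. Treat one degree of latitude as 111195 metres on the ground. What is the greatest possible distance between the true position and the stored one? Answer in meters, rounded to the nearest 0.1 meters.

1.2 meters

Truncating at 5 decimal places can drop up to a full unit in the last place, so each coordinate may be off by as much as 1e-05°.
N–S: 1e-05° × 111195 m/° = 1.11195 m.
Longitude error → 1e-05 × 111195 × cos 74.456° = 1e-05 × 111195 × 0.2680 ≈ 0.297978 m.
Worst case both components are at the extreme and orthogonal: √(1.11195² + 0.297978²) ≈ 1.15118 m.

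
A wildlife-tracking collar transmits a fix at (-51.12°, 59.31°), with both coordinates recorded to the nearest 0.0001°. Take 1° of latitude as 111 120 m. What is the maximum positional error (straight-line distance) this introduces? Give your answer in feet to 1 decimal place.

21.5 feet

Rounding to 4 decimal places leaves each coordinate within ±5e-05° of the true value.
N–S: 5e-05° × 111120 m/° = 5.556 m.
East–west component at 51.12°: 5e-05° × 111120 × cos 51.12° ≈ 5e-05 × 69749.1 ≈ 3.48745 m.
Worst case both components are at the extreme and orthogonal: √(5.556² + 3.48745²) ≈ 6.55984 m.
In feet: 6.55984 m ÷ 0.3048 ≈ 21.522 ft.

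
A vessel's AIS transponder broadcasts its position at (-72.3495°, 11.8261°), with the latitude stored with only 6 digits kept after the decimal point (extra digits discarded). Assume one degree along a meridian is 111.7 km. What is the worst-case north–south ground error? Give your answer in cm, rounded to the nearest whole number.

Truncating at 6 decimal places can drop up to a full unit in the last place, so the latitude may be off by as much as 1e-06°.
Along the meridian that is 1e-06° × 111700 m/° = 0.1117 m.
That is 0.1117 m = 11.17 cm.

11 cm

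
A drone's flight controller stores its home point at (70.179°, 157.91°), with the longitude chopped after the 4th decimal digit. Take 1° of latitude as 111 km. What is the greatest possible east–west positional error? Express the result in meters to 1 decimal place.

3.8 meters

Truncating at 4 decimal places can drop up to a full unit in the last place, so the longitude may be off by as much as 0.0001°.
At latitude 70.179° a degree of longitude spans 111000 m × cos 70.179° = 111000 × 0.3391 ≈ 37638.2 m.
East–west error: 0.0001° × 37638.2 m/° ≈ 3.76382 m.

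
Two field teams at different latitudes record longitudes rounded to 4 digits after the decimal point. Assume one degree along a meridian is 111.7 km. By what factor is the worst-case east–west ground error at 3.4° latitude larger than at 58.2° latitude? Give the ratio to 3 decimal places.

Rounding to 4 decimal places leaves the longitude within ±5e-05° of the true value.
At 3.4°: 5e-05° × 111700 × cos 3.4° = 5e-05 × 111700 × 0.9982 ≈ 5.5752 m.
At 58.2°: 5e-05° × 111700 × cos 58.2° = 5e-05 × 111700 × 0.5270 ≈ 2.943 m.
The ratio reduces to cos 3.4° / cos 58.2° = 0.9982/0.5270 ≈ 1.8944.

1.894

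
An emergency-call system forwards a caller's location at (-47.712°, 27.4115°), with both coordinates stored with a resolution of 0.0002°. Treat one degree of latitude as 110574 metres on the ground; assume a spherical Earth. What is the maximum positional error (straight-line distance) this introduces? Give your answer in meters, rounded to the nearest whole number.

With a 0.0002° grid the true value lies within half a step, ±0.0002°/2 = ±0.0001°, of the stored one.
N–S: 0.0001° × 110574 m/° = 11.0574 m.
Longitude error → 0.0001 × 110574 × cos 47.712° = 0.0001 × 110574 × 0.6729 ≈ 7.44006 m.
The two errors are perpendicular, so the maximum displacement is √(11.0574² + 7.44006²) ≈ 13.3274 m.

13 meters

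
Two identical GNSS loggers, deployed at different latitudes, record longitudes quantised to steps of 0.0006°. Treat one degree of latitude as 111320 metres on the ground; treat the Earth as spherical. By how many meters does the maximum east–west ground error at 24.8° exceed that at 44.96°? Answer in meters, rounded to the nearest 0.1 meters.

6.7 meters

With a 0.0006° grid the true value lies within half a step, ±0.0006°/2 = ±0.0003°, of the stored one.
At 24.8°: 0.0003° × 111320 × cos 24.8° = 0.0003 × 111320 × 0.9078 ≈ 30.316 m.
At 44.96°: 0.0003° × 111320 × cos 44.96° = 0.0003 × 111320 × 0.7076 ≈ 23.631 m.
So the lower-latitude error exceeds the higher by 30.316 − 23.631 = 6.6851 m.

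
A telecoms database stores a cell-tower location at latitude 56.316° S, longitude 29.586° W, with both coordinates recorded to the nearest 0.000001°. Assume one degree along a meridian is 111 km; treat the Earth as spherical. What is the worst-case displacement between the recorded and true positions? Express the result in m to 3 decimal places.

0.063 m

Rounding to 6 decimal places leaves each coordinate within ±5e-07° of the true value.
Latitude error → 5e-07 × 111000 = 0.0555 m along the meridian.
East–west component at 56.316°: 5e-07° × 111000 × cos 56.316° ≈ 5e-07 × 61561.9 ≈ 0.030781 m.
Worst case both components are at the extreme and orthogonal: √(0.0555² + 0.030781²) ≈ 0.0634643 m.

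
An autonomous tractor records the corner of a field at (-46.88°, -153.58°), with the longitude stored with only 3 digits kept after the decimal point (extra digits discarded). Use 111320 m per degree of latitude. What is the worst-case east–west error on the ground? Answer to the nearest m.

76 m

Truncating at 3 decimal places can drop up to a full unit in the last place, so the longitude may be off by as much as 0.001°.
One degree of longitude at 46.88° is 111320 × cos 46.88° ≈ 111320 × 0.6835 = 76090.4 m.
Maximum E–W displacement: 0.001 × 76090.4 = 76.0904 m.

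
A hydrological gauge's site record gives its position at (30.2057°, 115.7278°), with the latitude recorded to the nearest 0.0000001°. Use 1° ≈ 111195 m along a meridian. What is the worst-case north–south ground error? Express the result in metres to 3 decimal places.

Rounding to 7 decimal places leaves the latitude within ±5e-08° of the true value.
North–south distance: 5e-08° × 111195 m/° = 0.00555975 m.

0.006 metres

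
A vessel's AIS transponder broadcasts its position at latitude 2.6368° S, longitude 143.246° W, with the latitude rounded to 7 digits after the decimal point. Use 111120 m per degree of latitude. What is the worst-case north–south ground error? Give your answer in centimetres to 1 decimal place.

Rounding to 7 decimal places leaves the latitude within ±5e-08° of the true value.
North–south distance: 5e-08° × 111120 m/° = 0.005556 m.
That is 0.005556 m = 0.5556 cm.

0.6 centimetres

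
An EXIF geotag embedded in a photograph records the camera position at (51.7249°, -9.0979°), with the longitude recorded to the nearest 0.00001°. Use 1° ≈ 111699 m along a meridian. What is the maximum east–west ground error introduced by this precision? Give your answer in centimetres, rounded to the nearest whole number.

Rounding to 5 decimal places leaves the longitude within ±5e-06° of the true value.
One degree of longitude at 51.7249° is 111699 × cos 51.7249° ≈ 111699 × 0.6194 = 69190.6 m.
Maximum E–W displacement: 5e-06 × 69190.6 = 0.345953 m.
That is 0.345953 m = 34.595 cm.

35 centimetres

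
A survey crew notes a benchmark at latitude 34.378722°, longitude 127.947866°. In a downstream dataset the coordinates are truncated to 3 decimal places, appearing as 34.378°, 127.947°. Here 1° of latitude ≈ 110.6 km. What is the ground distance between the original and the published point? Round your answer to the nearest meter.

The latitude changed by +0.000722° and the longitude by +0.000866°.
N–S: 0.000722° × 110600 m/° = 79.8532 m.
East–west at this latitude: 0.000866° × 110600 × cos 34.378° ≈ 0.000866 × 91281.5 = 79.0498 m.
Distance: √(79.8532² + 79.0498²) ≈ 112.363 m.

112 meters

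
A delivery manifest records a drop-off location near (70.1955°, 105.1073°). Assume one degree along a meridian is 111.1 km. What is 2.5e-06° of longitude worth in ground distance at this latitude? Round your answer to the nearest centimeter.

9 centimeters

2.5e-06° of longitude at 70.1955° is 2.5e-06 × 111100 × cos 70.1955° ≈ 2.5e-06 × 37642 = 0.094105 m.
That is 0.094105 m = 9.4105 cm.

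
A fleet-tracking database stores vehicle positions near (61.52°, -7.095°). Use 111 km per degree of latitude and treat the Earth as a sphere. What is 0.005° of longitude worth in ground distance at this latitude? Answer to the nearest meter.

265 meters

At 61.52° a degree of longitude is 111000 × cos 61.52° ≈ 52930.6 m, so 0.005° corresponds to 264.653 m.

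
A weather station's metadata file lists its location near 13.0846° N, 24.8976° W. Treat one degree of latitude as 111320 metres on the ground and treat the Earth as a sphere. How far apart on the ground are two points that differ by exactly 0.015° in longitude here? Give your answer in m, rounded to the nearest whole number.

1626 m

One degree of longitude here spans 111320 × cos 13.0846° = 111320 × 0.9740 ≈ 108430 m; 0.015° of that is 1626.45 m.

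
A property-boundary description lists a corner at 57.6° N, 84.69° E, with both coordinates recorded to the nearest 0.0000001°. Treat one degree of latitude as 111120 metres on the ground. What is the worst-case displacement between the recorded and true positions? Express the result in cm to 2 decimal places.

Rounding to 7 decimal places leaves each coordinate within ±5e-08° of the true value.
N–S: 5e-08° × 111120 m/° = 0.005556 m.
East–west component at 57.6°: 5e-08° × 111120 × cos 57.6° ≈ 5e-08 × 59541.1 ≈ 0.00297705 m.
The two errors are perpendicular, so the maximum displacement is √(0.005556² + 0.00297705²) ≈ 0.00630333 m.
That is 0.00630333 m = 0.63033 cm.

0.63 cm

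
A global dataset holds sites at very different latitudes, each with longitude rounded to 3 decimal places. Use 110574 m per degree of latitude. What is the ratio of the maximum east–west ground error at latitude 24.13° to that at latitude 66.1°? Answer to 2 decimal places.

Rounding to 3 decimal places leaves the longitude within ±0.0005° of the true value.
At 24.13°: 0.0005° × 110574 × cos 24.13° = 0.0005 × 110574 × 0.9126 ≈ 50.456 m.
Error at 66.1° = 0.0005° × 110574 × cos 66.1° ≈ 55.287 × 0.4051 = 22.399 m.
The ratio reduces to cos 24.13° / cos 66.1° = 0.9126/0.4051 ≈ 2.2526.

2.25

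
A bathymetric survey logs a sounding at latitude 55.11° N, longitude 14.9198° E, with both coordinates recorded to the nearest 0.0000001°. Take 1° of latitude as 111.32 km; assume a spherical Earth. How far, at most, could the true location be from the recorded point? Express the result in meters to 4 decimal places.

Rounding to 7 decimal places leaves each coordinate within ±5e-08° of the true value.
North–south component: 5e-08° × 111320 = 0.005566 m.
East–west component at 55.11°: 5e-08° × 111320 × cos 55.11° ≈ 5e-08 × 63675.3 ≈ 0.00318377 m.
Worst case both components are at the extreme and orthogonal: √(0.005566² + 0.00318377²) ≈ 0.00641223 m.

0.0064 meters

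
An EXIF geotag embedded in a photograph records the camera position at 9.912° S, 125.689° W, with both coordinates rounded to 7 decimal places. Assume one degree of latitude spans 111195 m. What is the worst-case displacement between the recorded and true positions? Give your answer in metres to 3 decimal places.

0.008 metres

Rounding to 7 decimal places leaves each coordinate within ±5e-08° of the true value.
Latitude error → 5e-08 × 111195 = 0.00555975 m along the meridian.
E–W at 9.912°: 5e-08° × 111195 × cos 9.912° = 5e-08 × 111195 × 0.9851 ≈ 0.00547676 m.
Combining orthogonally: (0.00555975² + 0.00547676²)^½ ≈ 0.00780421 m.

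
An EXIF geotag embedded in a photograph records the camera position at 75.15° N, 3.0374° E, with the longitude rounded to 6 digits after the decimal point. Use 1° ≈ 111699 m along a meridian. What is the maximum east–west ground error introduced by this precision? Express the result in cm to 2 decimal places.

1.43 cm

Rounding to 6 decimal places leaves the longitude within ±5e-07° of the true value.
Parallels shrink by cos φ, so at 75.15° a degree of longitude is 111699 × 0.2563 ≈ 28627.3 m.
So at most 5e-07° × 28627.3 ≈ 0.0143136 m east–west.
That is 0.0143136 m = 1.4314 cm.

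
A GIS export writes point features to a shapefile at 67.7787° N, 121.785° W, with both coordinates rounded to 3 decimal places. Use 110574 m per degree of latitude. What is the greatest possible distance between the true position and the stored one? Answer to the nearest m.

Rounding to 3 decimal places leaves each coordinate within ±0.0005° of the true value.
Latitude error → 0.0005 × 110574 = 55.287 m along the meridian.
East–west component at 67.7787°: 0.0005° × 110574 × cos 67.7787° ≈ 0.0005 × 41817.4 ≈ 20.9087 m.
Combining orthogonally: (55.287² + 20.9087²)^½ ≈ 59.1086 m.

59 m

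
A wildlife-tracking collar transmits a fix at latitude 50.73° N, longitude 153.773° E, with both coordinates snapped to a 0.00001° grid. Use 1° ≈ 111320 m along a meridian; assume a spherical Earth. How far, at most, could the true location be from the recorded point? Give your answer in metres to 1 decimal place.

0.7 metres

With a 0.00001° grid the true value lies within half a step, ±0.00001°/2 = ±5e-06°, of the stored one.
North–south component: 5e-06° × 111320 = 0.5566 m.
East–west component at 50.73°: 5e-06° × 111320 × cos 50.73° ≈ 5e-06 × 70462.8 ≈ 0.352314 m.
The two errors are perpendicular, so the maximum displacement is √(0.5566² + 0.352314²) ≈ 0.658733 m.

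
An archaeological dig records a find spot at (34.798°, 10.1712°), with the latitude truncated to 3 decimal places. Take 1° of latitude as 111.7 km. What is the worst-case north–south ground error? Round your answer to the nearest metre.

112 metres

Truncating at 3 decimal places can drop up to a full unit in the last place, so the latitude may be off by as much as 0.001°.
So the N–S error is at most 0.001 × 111700 = 111.7 m.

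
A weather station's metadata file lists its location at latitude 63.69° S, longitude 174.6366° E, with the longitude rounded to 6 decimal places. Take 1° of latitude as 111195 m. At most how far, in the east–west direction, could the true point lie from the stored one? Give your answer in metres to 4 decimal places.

0.0246 metres

Rounding to 6 decimal places leaves the longitude within ±5e-07° of the true value.
At latitude 63.69° a degree of longitude spans 111195 m × cos 63.69° = 111195 × 0.4432 ≈ 49284.7 m.
Maximum E–W displacement: 5e-07 × 49284.7 = 0.0246423 m.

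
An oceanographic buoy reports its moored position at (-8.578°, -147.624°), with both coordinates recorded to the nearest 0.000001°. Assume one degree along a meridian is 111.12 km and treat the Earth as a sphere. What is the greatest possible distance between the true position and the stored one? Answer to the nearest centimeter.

8 centimeters

Rounding to 6 decimal places leaves each coordinate within ±5e-07° of the true value.
North–south component: 5e-07° × 111120 = 0.05556 m.
Longitude error → 5e-07 × 111120 × cos 8.578° = 5e-07 × 111120 × 0.9888 ≈ 0.0549385 m.
The two errors are perpendicular, so the maximum displacement is √(0.05556² + 0.0549385²) ≈ 0.0781355 m.
That is 0.0781355 m = 7.8135 cm.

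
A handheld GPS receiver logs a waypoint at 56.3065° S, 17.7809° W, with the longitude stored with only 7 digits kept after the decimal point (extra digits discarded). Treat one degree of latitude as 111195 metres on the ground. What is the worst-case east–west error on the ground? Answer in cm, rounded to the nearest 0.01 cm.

0.62 cm

Truncating at 7 decimal places can drop up to a full unit in the last place, so the longitude may be off by as much as 1e-07°.
At latitude 56.3065° a degree of longitude spans 111195 m × cos 56.3065° = 111195 × 0.5548 ≈ 61685.4 m.
East–west error: 1e-07° × 61685.4 m/° ≈ 0.00616854 m.
That is 0.00616854 m = 0.61685 cm.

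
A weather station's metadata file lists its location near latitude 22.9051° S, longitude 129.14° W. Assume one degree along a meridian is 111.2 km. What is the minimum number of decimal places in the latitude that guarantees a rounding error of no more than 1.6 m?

5 decimal places

One degree of latitude covers 111200 m.
N decimal places → at most half a unit in the last place, 0.5 × 10⁻ᴺ° = 111200/2 × 10⁻ᴺ m.
Need 0.5 × 111200 × 10⁻ᴺ ≤ 1.6 → 10⁻ᴺ ≤ 2.878e-05, so N ≥ 4.54.
N = 4 would give 5.56 m (too coarse); N = 5 gives 0.556 m ≤ 1.6 m.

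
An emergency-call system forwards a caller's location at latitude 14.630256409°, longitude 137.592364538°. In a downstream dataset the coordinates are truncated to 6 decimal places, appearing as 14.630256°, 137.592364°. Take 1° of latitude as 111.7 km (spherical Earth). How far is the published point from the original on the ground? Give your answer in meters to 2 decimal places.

0.07 meters

The latitude changed by +0.000000409° and the longitude by +0.000000538°.
North–south shift: 0.000000409 × 111700 = 0.0456853 m.
E–W at 14.6303°: 0.000000538° × 111700 × cos 14.6303° = 0.000000538 × 111700 × 0.9676 ≈ 0.0581461 m.
Distance: √(0.0456853² + 0.0581461²) ≈ 0.0739467 m.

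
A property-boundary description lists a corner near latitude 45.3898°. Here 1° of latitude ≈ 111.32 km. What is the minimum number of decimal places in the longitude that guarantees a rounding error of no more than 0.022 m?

At 45.3898° one degree of longitude covers 111320 × cos 45.3898° ≈ 111320 × 0.7023 ≈ 78177.8 m.
N decimal places → at most half a unit in the last place, 0.5 × 10⁻ᴺ° = 78177.8/2 × 10⁻ᴺ m.
Need 0.5 × 78177.8 × 10⁻ᴺ ≤ 0.022 → 10⁻ᴺ ≤ 5.628e-07, so N ≥ 6.25.
N = 6 would give 0.0391 m (too coarse); N = 7 gives 0.00391 m ≤ 0.022 m.

7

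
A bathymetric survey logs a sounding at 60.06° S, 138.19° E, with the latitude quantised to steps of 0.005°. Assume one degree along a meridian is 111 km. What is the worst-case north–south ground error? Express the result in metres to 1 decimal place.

277.5 metres

With a 0.005° grid the true value lies within half a step, ±0.005°/2 = ±0.0025°, of the stored one.
So the N–S error is at most 0.0025 × 111000 = 277.5 m.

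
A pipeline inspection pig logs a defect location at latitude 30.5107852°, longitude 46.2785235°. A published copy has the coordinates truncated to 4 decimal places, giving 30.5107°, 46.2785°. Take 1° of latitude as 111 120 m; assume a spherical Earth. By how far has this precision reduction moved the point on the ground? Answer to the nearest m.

10 m

Δlat = 30.5107852 − 30.5107 = +0.0000852°; Δlon = 46.2785235 − 46.2785 = +0.0000235°.
North–south shift: 0.0000852 × 111120 = 9.46742 m.
E–W at 30.5107°: 0.0000235° × 111120 × cos 30.5107° = 0.0000235 × 111120 × 0.8615 ≈ 2.24974 m.
Distance: √(9.46742² + 2.24974²) ≈ 9.73106 m.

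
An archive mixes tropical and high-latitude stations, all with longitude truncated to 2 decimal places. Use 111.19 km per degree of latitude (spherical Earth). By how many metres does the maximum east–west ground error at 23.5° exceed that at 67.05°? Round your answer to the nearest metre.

Truncating at 2 decimal places can drop up to a full unit in the last place, so the longitude may be off by as much as 0.01°.
At 23.5°: 0.01° × 111190 × cos 23.5° = 0.01 × 111190 × 0.9171 ≈ 1019.7 m.
Error at 67.05° = 0.01° × 111190 × cos 67.05° ≈ 1111.9 × 0.3899 = 433.56 m.
So the lower-latitude error exceeds the higher by 1019.7 − 433.56 = 586.12 m.

586 metres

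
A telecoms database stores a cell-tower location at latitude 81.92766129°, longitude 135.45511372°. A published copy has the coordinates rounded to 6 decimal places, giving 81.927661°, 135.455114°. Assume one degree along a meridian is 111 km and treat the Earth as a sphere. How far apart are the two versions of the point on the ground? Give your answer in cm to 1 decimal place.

Δlat = 81.92766129 − 81.927661 = +0.00000029°; Δlon = 135.45511372 − 135.455114 = -0.00000028°.
North–south shift: 0.00000029 × 111000 = 0.03219 m.
E–W at 81.9277°: -0.00000028° × 111000 × cos 81.9277° = -0.00000028 × 111000 × 0.1404 ≈ -0.00436435 m.
Distance: √(0.03219² + 0.00436435²) ≈ 0.0324845 m.
That is 0.0324845 m = 3.2485 cm.

3.2 cm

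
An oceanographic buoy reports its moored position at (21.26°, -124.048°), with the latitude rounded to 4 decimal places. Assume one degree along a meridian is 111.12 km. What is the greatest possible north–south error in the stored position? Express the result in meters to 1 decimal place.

5.6 meters

Rounding to 4 decimal places leaves the latitude within ±5e-05° of the true value.
Along the meridian that is 5e-05° × 111120 m/° = 5.556 m.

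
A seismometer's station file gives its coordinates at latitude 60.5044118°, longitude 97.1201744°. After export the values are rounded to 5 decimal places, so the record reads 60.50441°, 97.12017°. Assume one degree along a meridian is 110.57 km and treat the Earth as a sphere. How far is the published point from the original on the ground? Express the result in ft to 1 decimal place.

The latitude changed by +0.0000018° and the longitude by +0.0000044°.
N–S: 0.0000018° × 110570 m/° = 0.199026 m.
E–W at 60.5044°: 0.0000044° × 110570 × cos 60.5044° = 0.0000044 × 110570 × 0.4924 ≈ 0.239535 m.
Hypotenuse of the two orthogonal shifts: √(0.199026² + 0.239535²) = 0.31143 m.
Converting: 0.31143 m × 3.2808 ft/m ≈ 1.0218 ft.

1.0 ft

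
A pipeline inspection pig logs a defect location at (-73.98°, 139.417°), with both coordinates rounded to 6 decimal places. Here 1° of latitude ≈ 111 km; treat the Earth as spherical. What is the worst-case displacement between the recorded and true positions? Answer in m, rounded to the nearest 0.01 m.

0.06 m

Rounding to 6 decimal places leaves each coordinate within ±5e-07° of the true value.
N–S: 5e-07° × 111000 m/° = 0.0555 m.
E–W at 73.98°: 5e-07° × 111000 × cos 73.98° = 5e-07 × 111000 × 0.2760 ≈ 0.0153165 m.
The two errors are perpendicular, so the maximum displacement is √(0.0555² + 0.0153165²) ≈ 0.0575747 m.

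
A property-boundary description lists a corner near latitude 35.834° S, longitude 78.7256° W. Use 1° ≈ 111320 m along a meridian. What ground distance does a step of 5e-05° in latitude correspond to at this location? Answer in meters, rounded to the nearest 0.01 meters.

Along a meridian 5e-05° is 5e-05 × 111320 = 5.566 m.

5.57 meters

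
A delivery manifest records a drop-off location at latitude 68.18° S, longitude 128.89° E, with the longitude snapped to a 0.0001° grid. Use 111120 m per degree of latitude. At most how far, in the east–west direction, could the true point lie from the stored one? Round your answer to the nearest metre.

2 metres

With a 0.0001° grid the true value lies within half a step, ±0.0001°/2 = ±5e-05°, of the stored one.
At latitude 68.18° a degree of longitude spans 111120 m × cos 68.18° = 111120 × 0.3717 ≈ 41302.4 m.
So at most 5e-05° × 41302.4 ≈ 2.06512 m east–west.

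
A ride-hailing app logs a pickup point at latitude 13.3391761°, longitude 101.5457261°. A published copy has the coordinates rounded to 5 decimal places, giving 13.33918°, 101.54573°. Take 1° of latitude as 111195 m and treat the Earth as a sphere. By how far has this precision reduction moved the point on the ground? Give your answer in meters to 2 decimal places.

Δlat = 13.3391761 − 13.33918 = -0.0000039°; Δlon = 101.5457261 − 101.54573 = -0.0000039°.
N–S: -0.0000039° × 111195 m/° = -0.433661 m.
E–W at 13.3392°: -0.0000039° × 111195 × cos 13.3392° = -0.0000039 × 111195 × 0.9730 ≈ -0.421961 m.
Combined displacement = (0.433661² + 0.421961²)^½ ≈ 0.605072 m.

0.61 meters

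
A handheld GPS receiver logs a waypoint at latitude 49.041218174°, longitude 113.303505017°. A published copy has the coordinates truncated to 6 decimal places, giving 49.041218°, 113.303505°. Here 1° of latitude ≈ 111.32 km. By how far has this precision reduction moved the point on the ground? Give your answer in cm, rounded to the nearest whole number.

2 cm

The latitude changed by +0.000000174° and the longitude by +0.000000017°.
N–S: 0.000000174° × 111320 m/° = 0.0193697 m.
East–west at this latitude: 0.000000017° × 111320 × cos 49.0412° ≈ 0.000000017 × 72972 = 0.00124052 m.
Distance: √(0.0193697² + 0.00124052²) ≈ 0.0194094 m.
That is 0.0194094 m = 1.9409 cm.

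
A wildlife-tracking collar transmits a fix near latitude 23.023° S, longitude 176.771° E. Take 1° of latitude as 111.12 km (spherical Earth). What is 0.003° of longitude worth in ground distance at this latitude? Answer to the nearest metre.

307 metres

At 23.023° a degree of longitude is 111120 × cos 23.023° ≈ 102269 m, so 0.003° corresponds to 306.807 m.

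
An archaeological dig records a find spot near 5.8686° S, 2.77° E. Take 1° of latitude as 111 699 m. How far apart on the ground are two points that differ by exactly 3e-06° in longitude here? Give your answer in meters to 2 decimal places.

3e-06° of longitude at 5.8686° is 3e-06 × 111699 × cos 5.8686° ≈ 3e-06 × 111114 = 0.333341 m.

0.33 meters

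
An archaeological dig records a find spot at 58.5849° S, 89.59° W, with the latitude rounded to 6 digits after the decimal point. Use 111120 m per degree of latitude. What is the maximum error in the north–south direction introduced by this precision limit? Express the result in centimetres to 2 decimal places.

Rounding to 6 decimal places leaves the latitude within ±5e-07° of the true value.
North–south distance: 5e-07° × 111120 m/° = 0.05556 m.
That is 0.05556 m = 5.556 cm.

5.56 centimetres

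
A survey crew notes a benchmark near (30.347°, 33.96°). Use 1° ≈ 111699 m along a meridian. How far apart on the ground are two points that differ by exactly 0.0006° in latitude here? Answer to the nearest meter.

67 meters

0.0006° × 111699 m/° = 67.0194 m.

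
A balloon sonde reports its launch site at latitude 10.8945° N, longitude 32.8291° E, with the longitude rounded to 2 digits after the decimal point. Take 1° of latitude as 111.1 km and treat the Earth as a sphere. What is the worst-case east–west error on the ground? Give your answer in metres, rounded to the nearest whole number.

545 metres

Rounding to 2 decimal places leaves the longitude within ±0.005° of the true value.
Parallels shrink by cos φ, so at 10.8945° a degree of longitude is 111100 × 0.9820 ≈ 109098 m.
East–west error: 0.005° × 109098 m/° ≈ 545.488 m.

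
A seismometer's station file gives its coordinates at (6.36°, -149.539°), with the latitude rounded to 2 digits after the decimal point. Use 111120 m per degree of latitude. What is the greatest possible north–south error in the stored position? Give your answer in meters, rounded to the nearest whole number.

Rounding to 2 decimal places leaves the latitude within ±0.005° of the true value.
So the N–S error is at most 0.005 × 111120 = 555.6 m.

556 meters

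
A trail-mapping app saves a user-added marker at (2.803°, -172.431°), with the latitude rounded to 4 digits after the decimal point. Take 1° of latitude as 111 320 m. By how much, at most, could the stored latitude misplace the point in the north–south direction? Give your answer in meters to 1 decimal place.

Rounding to 4 decimal places leaves the latitude within ±5e-05° of the true value.
Along the meridian that is 5e-05° × 111320 m/° = 5.566 m.

5.6 meters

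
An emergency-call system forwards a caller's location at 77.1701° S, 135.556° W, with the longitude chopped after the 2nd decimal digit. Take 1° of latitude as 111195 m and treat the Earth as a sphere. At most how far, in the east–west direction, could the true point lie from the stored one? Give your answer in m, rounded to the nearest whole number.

247 m

Truncating at 2 decimal places can drop up to a full unit in the last place, so the longitude may be off by as much as 0.01°.
At latitude 77.1701° a degree of longitude spans 111195 m × cos 77.1701° = 111195 × 0.2221 ≈ 24691.7 m.
East–west error: 0.01° × 24691.7 m/° ≈ 246.917 m.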